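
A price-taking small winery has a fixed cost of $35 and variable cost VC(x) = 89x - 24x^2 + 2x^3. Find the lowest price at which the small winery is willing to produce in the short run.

$17 per unit

The firm shuts down when price falls below the minimum of average variable cost. AVC = VC/x = 89 - 24x + 2x^2.
dAVC/dx = -24 + 4x = 0 gives x = 6. min AVC = 89 - 24·6 + 2·6^2 = 17.
For P < $17 the firm produces nothing.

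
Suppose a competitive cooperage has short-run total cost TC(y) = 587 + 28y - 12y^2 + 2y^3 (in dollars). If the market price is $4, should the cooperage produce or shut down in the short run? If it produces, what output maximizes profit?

From TC, MC = TC'(y) = 28 - 24y + 6y^2 and AVC = VC/y = 28 - 12y + 2y^2.
AVC hits its minimum where MC = AVC, at y = 3, giving min AVC = 28 - 12·3 + 2·3^2 = $10.
Since P = $4 < min AVC = $10, price fails to cover variable cost at any output.
Shutting down limits the loss to fixed cost, $587.

Shut down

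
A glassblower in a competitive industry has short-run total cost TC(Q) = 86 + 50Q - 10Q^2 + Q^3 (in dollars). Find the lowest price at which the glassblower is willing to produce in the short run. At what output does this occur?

$25 per unit, at Q = 5

Short-run supply begins at min AVC. From VC = 50Q - 10Q^2 + Q^3, AVC = 50 - 10Q + Q^2.
dAVC/dQ = -10 + 2Q = 0 gives Q = 5. min AVC = 50 - 10·5 + 5^2 = 25.
The firm shuts down for any P below $25.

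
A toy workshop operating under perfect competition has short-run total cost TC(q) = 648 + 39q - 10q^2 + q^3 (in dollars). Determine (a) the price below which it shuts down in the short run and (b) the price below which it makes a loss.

Shutdown price = min AVC. AVC = 39 - 10q + q^2, with vertex at q = 5 and minimum $14.
ATC = 648/q + 39 - 10q + q^2. Setting dATC/dq = −648/q^2 − 10 + 2q = 0 gives q = 9 (since 2·9^3 − 10·9^2 = 648).
min ATC = 648/9 + 39 − 10·9 + 9^2 = $102. That is the break-even price.
For $14 ≤ P < $102 the firm produces at a loss; below $14 it shuts down.

Shutdown price = $14; break-even price = $102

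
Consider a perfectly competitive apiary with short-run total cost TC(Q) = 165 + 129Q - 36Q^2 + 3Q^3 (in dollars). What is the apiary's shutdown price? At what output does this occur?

The shutdown price is the minimum of AVC. VC = 129Q - 36Q^2 + 3Q^3, so AVC = 129 - 36Q + 3Q^2.
At the minimum of AVC, MC = AVC. MC = 129 - 72Q + 9Q^2; setting MC = AVC gives 6Q^2 - 36Q = 0, so Q = 6. min AVC = 21.
For P < $21 the firm produces nothing.

$21 per unit, at Q = 6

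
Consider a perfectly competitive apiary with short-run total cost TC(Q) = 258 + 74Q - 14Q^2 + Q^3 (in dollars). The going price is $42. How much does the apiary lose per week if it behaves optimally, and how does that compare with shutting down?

Profit = -$130 at Q = 8

AVC = 74 - 14Q + Q^2; min AVC = $25 at Q = 7. Since P = $42 ≥ min AVC, the firm produces.
With MC = 74 - 28Q + 3Q^2, P = MC on the upward-sloping part at Q* = 8.
TR = 42·8 = 336. TC = 258 + 208 = 466. Profit = 336 − 466 = -$130.
By producing, the firm covers all variable cost plus $128 of fixed cost; shutting down would lose the full $258.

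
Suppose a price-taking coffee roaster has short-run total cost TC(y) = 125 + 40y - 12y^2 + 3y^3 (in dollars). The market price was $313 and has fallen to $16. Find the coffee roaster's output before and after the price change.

Output falls from 7 to 0 (the firm shuts down)

MC = 40 - 24y + 9y^2; the shutdown threshold is min AVC = $28 (at y = 2).
With P = $313 above the shutdown price, P = MC gives y = 7.
At P = $16 < min AVC = $28, price no longer covers variable cost at any output, so the firm shuts down: y = 0.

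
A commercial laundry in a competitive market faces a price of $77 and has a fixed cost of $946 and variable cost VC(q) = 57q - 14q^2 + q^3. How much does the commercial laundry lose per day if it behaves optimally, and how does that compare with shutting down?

Profit = -$346 at q = 10

AVC = 57 - 14q + q^2 has its minimum $8 at q = 7; price $77 clears that bar, so the firm operates.
With MC = 57 - 28q + 3q^2, P = MC on the upward-sloping part at q* = 10.
TR = 77·10 = 770. TC = 946 + 170 = 1116. Profit = 770 − 1116 = -$346.
That loss of $346 beats the $946 the firm would lose by shutting down; producing recovers $600 of fixed cost.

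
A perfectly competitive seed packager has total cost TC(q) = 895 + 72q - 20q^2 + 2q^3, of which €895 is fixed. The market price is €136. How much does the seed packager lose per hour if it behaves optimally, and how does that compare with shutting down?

Profit = -€127 at q = 8

AVC = 72 - 20q + 2q^2; min AVC = €22 at q = 5. Since P = €136 ≥ min AVC, the firm produces.
With MC = 72 - 40q + 6q^2, P = MC on the upward-sloping part at q* = 8.
TR = 136·8 = 1088. TC = 895 + 320 = 1215. Profit = 1088 − 1215 = -€127.
That loss of €127 beats the €895 the firm would lose by shutting down; producing recovers €768 of fixed cost.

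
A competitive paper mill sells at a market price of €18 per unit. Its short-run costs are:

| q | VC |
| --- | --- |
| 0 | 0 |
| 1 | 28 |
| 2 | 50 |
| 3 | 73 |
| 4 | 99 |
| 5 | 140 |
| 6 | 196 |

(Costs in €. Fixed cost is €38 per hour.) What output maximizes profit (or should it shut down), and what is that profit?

q = 0 (shut down); profit = -€38

Tabulate TR − TC: q=0: -38; q=1: -48; q=2: -52; q=3: -57; q=4: -65; q=5: -88; q=6: -126.
Profit is highest at q = 0. Equivalently, the lowest AVC in the table is 73/3 ≈ €24.33 at q = 3, and P = €18 falls below it — price never covers variable cost, so the firm shuts down and loses only its fixed cost.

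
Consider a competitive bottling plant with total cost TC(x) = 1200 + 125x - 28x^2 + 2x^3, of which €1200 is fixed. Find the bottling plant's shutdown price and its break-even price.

Shutdown price = €27; break-even price = €165

AVC = 125 - 28x + 2x^2; minimized at x = 7, giving min AVC = €27. That is the shutdown price.
ATC = 1200/x + 125 - 28x + 2x^2. Setting dATC/dx = −1200/x^2 − 28 + 4x = 0 gives x = 10 (since 4·10^3 − 28·10^2 = 1200).
min ATC = 1200/10 + 125 − 28·10 + 2·10^2 = €165. That is the break-even price.
Between these two prices the firm operates at a loss; above €165 it earns a profit.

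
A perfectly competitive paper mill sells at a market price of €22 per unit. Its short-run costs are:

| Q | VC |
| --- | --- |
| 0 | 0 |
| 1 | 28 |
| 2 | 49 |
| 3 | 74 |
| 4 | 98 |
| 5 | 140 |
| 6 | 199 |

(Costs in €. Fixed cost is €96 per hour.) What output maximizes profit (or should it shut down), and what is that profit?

Compute π = P·Q − TC at each output: Q=0: -96; Q=1: -102; Q=2: -101; Q=3: -104; Q=4: -106; Q=5: -126; Q=6: -163.
Profit is highest at Q = 0. Equivalently, the lowest AVC in the table is 49/2 ≈ €24.50 at Q = 2, and P = €22 falls below it — price never covers variable cost, so the firm shuts down and loses only its fixed cost.

Q = 0 (shut down); profit = -€96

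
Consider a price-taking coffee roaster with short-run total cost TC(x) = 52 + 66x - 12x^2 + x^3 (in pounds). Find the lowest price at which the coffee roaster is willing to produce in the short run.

£30 per unit

Short-run supply begins at min AVC. From VC = 66x - 12x^2 + x^3, AVC = 66 - 12x + x^2.
dAVC/dx = -12 + 2x = 0 gives x = 6. min AVC = 66 - 12·6 + 6^2 = 30.
For P < £30 the firm produces nothing.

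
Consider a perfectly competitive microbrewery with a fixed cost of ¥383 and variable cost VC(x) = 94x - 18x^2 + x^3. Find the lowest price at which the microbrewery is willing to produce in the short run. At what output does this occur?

The firm shuts down when price falls below the minimum of average variable cost. AVC = VC/x = 94 - 18x + x^2.
At the minimum of AVC, MC = AVC. MC = 94 - 36x + 3x^2; setting MC = AVC gives 2x^2 - 18x = 0, so x = 9. min AVC = 13.
For P < ¥13 the firm produces nothing.

¥13 per unit, at x = 9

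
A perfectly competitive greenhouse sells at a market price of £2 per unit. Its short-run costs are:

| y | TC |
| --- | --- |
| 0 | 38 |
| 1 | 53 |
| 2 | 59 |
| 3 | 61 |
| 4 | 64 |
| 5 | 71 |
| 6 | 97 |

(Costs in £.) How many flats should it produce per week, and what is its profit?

Compute π = P·y − TC at each output: y=0: -38; y=1: -51; y=2: -55; y=3: -55; y=4: -56; y=5: -61; y=6: -85.
Profit is highest at y = 0. Equivalently, the lowest AVC in the table is 26/4 ≈ £6.50 at y = 4, and P = £2 falls below it — price never covers variable cost, so the firm shuts down and loses only its fixed cost.

y = 0 (shut down); profit = -£38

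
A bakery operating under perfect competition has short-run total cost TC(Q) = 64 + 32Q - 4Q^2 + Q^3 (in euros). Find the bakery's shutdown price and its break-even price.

Shutdown price = min AVC. AVC = 32 - 4Q + Q^2, with vertex at Q = 2 and minimum €28.
ATC = 64/Q + 32 - 4Q + Q^2. Setting dATC/dQ = −64/Q^2 − 4 + 2Q = 0 gives Q = 4 (since 2·4^3 − 4·4^2 = 64).
min ATC = 64/4 + 32 − 4·4 + 4^2 = €48. That is the break-even price.
For €28 ≤ P < €48 the firm produces at a loss; below €28 it shuts down.

Shutdown price = €28; break-even price = €48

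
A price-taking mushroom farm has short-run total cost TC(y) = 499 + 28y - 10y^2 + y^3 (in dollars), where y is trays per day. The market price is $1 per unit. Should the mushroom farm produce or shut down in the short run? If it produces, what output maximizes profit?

Shut down

From TC, MC = TC'(y) = 28 - 20y + 3y^2 and AVC = VC/y = 28 - 10y + y^2.
The AVC parabola has its vertex at y = 10/2 = 5, where AVC = 28 - 10·5 + 5^2 = $3.
P = $1 lies below min AVC = $3; no output level covers variable cost.
Shutting down limits the loss to fixed cost, $499.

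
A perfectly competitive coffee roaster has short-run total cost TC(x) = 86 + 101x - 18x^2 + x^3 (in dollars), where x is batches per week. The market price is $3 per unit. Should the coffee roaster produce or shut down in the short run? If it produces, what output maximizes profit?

Shut down

Variable cost is VC = 101x - 18x^2 + x^3, so AVC = VC/x = 101 - 18x + x^2 and MC = dTC/dx = 101 - 36x + 3x^2.
The AVC parabola has its vertex at x = 18/2 = 9, where AVC = 101 - 18·9 + 9^2 = $20.
Since P = $3 < min AVC = $20, price fails to cover variable cost at any output.
Best response: produce nothing and absorb the $86 fixed cost.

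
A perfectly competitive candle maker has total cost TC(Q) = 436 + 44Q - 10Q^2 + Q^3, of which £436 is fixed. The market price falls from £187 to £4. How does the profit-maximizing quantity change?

AVC = 44 - 10Q + Q^2, minimized at Q = 5 where min AVC = £19. MC = 44 - 20Q + 3Q^2.
With P = £187 above the shutdown price, P = MC gives Q = 11.
At P = £4 < min AVC = £19, price no longer covers variable cost at any output, so the firm shuts down: Q = 0.

Output falls from 11 to 0 (the firm shuts down)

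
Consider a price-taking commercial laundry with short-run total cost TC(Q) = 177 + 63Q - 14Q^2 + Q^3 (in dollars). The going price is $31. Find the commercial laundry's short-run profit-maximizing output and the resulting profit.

AVC = 63 - 14Q + Q^2; min AVC = $14 at Q = 7. Since P = $31 ≥ min AVC, the firm produces.
MC = 63 - 28Q + 3Q^2. Setting P = MC and taking the root on the rising branch gives Q* = 8.
TR = 31·8 = 248. TC = 177 + 120 = 297. Profit = 248 − 297 = -$49.
By producing, the firm covers all variable cost plus $128 of fixed cost; shutting down would lose the full $177.

Profit = -$49 at Q = 8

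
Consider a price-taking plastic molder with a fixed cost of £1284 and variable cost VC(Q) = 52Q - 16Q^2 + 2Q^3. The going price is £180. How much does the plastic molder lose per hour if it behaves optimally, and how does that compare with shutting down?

AVC = 52 - 16Q + 2Q^2 has its minimum £20 at Q = 4; price £180 clears that bar, so the firm operates.
MC = 52 - 32Q + 6Q^2. Setting P = MC and taking the root on the rising branch gives Q* = 8.
TR = 180·8 = 1440. TC = 1284 + 416 = 1700. Profit = 1440 − 1700 = -£260.
That loss of £260 beats the £1284 the firm would lose by shutting down; producing recovers £1024 of fixed cost.

Profit = -£260 at Q = 8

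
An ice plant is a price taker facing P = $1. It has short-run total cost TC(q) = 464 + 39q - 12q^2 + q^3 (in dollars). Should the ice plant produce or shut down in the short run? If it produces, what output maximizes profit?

Strip out fixed cost: VC = 39q - 12q^2 + q^3. Then AVC = 39 - 12q + q^2 and MC = 39 - 24q + 3q^2.
AVC is minimized where dAVC/dq = -12 + 2q = 0, at q = 6; min AVC = 39 - 12·6 + 6^2 = $3.
With P < min AVC ($1 < $3), every unit sold adds to the loss.
Best response: produce nothing and absorb the $464 fixed cost.

Shut down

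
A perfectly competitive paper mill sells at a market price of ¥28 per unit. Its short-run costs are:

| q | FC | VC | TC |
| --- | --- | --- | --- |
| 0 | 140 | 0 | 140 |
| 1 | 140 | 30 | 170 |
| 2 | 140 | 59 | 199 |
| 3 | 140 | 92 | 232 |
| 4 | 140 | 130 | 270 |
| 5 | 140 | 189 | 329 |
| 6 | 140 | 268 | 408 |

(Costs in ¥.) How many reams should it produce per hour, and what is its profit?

Tabulate TR − TC: q=0: -140; q=1: -142; q=2: -143; q=3: -148; q=4: -158; q=5: -189; q=6: -240.
Profit is highest at q = 0. Equivalently, the lowest AVC in the table is 59/2 ≈ ¥29.50 at q = 2, and P = ¥28 falls below it — price never covers variable cost, so the firm shuts down and loses only its fixed cost.

q = 0 (shut down); profit = -¥140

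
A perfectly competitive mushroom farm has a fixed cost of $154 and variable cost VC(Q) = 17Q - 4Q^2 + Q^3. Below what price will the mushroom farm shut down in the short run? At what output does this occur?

$13 per unit, at Q = 2

The shutdown price is the minimum of AVC. VC = 17Q - 4Q^2 + Q^3, so AVC = 17 - 4Q + Q^2.
At the minimum of AVC, MC = AVC. MC = 17 - 8Q + 3Q^2; setting MC = AVC gives 2Q^2 - 4Q = 0, so Q = 2. min AVC = 13.
The firm shuts down for any P below $13.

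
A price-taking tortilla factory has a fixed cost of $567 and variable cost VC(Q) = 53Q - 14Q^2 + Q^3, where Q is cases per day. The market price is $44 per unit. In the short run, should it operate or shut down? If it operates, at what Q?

Produce at Q = 9

From TC, MC = TC'(Q) = 53 - 28Q + 3Q^2 and AVC = VC/Q = 53 - 14Q + Q^2.
AVC hits its minimum where MC = AVC, at Q = 7, giving min AVC = 53 - 14·7 + 7^2 = $4.
Since P = $44 ≥ min AVC = $4, price covers variable cost and the firm should produce.
P = MC gives 9 - 28Q + 3Q^2 = 0, with roots 1/3 and 9. Take the larger (rising MC): Q* = 9.
Check: AVC at Q = 9 is $8 ≤ P, so revenue covers variable cost.
Profit = P·Q − TC = 44·9 − 639 = -$243, a loss, but smaller than the $567 fixed cost the firm would lose by shutting down.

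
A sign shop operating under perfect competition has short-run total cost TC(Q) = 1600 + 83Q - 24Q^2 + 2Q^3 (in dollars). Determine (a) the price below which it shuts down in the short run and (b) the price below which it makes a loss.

Shutdown price = min AVC. AVC = 83 - 24Q + 2Q^2, with vertex at Q = 6 and minimum $11.
ATC = 1600/Q + 83 - 24Q + 2Q^2. Setting dATC/dQ = −1600/Q^2 − 24 + 4Q = 0 gives Q = 10 (since 4·10^3 − 24·10^2 = 1600).
min ATC = 1600/10 + 83 − 24·10 + 2·10^2 = $203. That is the break-even price.
For $11 ≤ P < $203 the firm produces at a loss; below $11 it shuts down.

Shutdown price = $11; break-even price = $203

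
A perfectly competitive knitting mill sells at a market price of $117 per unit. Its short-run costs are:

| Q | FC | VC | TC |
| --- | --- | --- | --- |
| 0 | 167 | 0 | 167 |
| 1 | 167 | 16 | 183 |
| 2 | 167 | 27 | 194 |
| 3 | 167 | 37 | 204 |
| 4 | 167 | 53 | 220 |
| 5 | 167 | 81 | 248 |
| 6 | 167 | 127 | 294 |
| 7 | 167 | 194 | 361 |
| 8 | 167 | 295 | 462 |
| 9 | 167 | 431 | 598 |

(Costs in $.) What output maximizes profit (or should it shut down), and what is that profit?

Q = 8; profit = $474

Compute π = P·Q − TC at each output: Q=0: -167; Q=1: -66; Q=2: 40; Q=3: 147; Q=4: 248; Q=5: 337; Q=6: 408; Q=7: 458; Q=8: 474; Q=9: 455.
Profit is maximized at Q = 8. AVC there is 295/8 = $36.88 ≤ P, so producing beats shutting down (which would give -$167).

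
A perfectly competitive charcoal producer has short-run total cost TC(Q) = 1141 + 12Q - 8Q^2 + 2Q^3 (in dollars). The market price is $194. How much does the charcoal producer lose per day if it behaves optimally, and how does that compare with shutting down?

Profit = -$161 at Q = 7

AVC = 12 - 8Q + 2Q^2; min AVC = $4 at Q = 2. Since P = $194 ≥ min AVC, the firm produces.
MC = 12 - 16Q + 6Q^2. Setting P = MC and taking the root on the rising branch gives Q* = 7.
TR = 194·7 = 1358. TC = 1141 + 378 = 1519. Profit = 1358 − 1519 = -$161.
By producing, the firm covers all variable cost plus $980 of fixed cost; shutting down would lose the full $1141.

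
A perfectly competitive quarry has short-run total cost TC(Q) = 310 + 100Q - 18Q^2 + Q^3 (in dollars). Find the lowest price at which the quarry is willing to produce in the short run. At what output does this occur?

$19 per unit, at Q = 9

Short-run supply begins at min AVC. From VC = 100Q - 18Q^2 + Q^3, AVC = 100 - 18Q + Q^2.
At the minimum of AVC, MC = AVC. MC = 100 - 36Q + 3Q^2; setting MC = AVC gives 2Q^2 - 18Q = 0, so Q = 9. min AVC = 19.
So the shutdown price is $19.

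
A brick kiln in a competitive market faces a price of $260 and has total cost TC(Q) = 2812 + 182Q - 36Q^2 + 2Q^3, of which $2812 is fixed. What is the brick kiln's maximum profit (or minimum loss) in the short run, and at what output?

Profit = -$108 at Q = 13

AVC = 182 - 36Q + 2Q^2 has its minimum $20 at Q = 9; price $260 clears that bar, so the firm operates.
With MC = 182 - 72Q + 6Q^2, P = MC on the upward-sloping part at Q* = 13.
TR = 260·13 = 3380. TC = 2812 + 676 = 3488. Profit = 3380 − 3488 = -$108.
By producing, the firm covers all variable cost plus $2704 of fixed cost; shutting down would lose the full $2812.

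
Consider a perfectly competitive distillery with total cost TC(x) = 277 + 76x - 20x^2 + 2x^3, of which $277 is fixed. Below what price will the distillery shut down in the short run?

$26 per unit

Short-run supply begins at min AVC. From VC = 76x - 20x^2 + 2x^3, AVC = 76 - 20x + 2x^2.
dAVC/dx = -20 + 4x = 0 gives x = 5. min AVC = 76 - 20·5 + 2·5^2 = 26.
So the shutdown price is $26.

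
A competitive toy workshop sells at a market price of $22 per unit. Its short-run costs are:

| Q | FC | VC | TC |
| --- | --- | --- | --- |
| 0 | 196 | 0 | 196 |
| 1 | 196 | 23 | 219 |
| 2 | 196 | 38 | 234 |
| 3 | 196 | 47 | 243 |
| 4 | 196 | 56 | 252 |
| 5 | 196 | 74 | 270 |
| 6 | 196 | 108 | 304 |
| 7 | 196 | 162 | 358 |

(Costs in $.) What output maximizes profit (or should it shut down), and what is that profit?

Q = 5; profit = -$160

Compute π = P·Q − TC at each output: Q=0: -196; Q=1: -197; Q=2: -190; Q=3: -177; Q=4: -164; Q=5: -160; Q=6: -172; Q=7: -204.
Profit is maximized at Q = 5. AVC there is 74/5 = $14.80 ≤ P, so producing beats shutting down (which would give -$196).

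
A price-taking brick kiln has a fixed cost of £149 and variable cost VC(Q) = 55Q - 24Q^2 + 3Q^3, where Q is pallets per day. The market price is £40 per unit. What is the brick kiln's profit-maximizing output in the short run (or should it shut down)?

Strip out fixed cost: VC = 55Q - 24Q^2 + 3Q^3. Then AVC = 55 - 24Q + 3Q^2 and MC = 55 - 48Q + 9Q^2.
AVC hits its minimum where MC = AVC, at Q = 4, giving min AVC = 55 - 24·4 + 3·4^2 = £7.
P = £40 exceeds min AVC = £7, so the firm stays open.
Solving P = MC: 15 - 48Q + 9Q^2 = 0 ⇒ Q = 1/3 or 5. On the upward-sloping branch, Q* = 5.
Check: AVC at Q = 5 is £10 ≤ P, so revenue covers variable cost.
Profit = P·Q − TC = 40·5 − 199 = £1.

Produce at Q = 5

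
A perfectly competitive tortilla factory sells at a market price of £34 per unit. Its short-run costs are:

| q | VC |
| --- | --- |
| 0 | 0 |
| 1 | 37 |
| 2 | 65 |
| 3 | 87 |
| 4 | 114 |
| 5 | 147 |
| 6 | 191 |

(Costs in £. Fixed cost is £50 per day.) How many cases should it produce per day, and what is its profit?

q = 5; profit = -£27

Tabulate TR − TC: q=0: -50; q=1: -53; q=2: -47; q=3: -35; q=4: -28; q=5: -27; q=6: -37.
Profit is maximized at q = 5. AVC there is 147/5 = £29.40 ≤ P, so producing beats shutting down (which would give -£50).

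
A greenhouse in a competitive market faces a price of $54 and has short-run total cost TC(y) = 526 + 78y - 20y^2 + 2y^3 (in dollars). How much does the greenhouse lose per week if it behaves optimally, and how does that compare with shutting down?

AVC = 78 - 20y + 2y^2; min AVC = $28 at y = 5. Since P = $54 ≥ min AVC, the firm produces.
MC = 78 - 40y + 6y^2. Setting P = MC and taking the root on the rising branch gives y* = 6.
TR = 54·6 = 324. TC = 526 + 180 = 706. Profit = 324 − 706 = -$382.
Shutting down would mean losing the fixed cost of $526, so operating at a loss of $382 is better by $144.

Profit = -$382 at y = 6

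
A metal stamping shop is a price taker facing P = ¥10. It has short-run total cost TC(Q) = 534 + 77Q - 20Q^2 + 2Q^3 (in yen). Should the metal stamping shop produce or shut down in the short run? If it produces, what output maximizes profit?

Shut down

Variable cost is VC = 77Q - 20Q^2 + 2Q^3, so AVC = VC/Q = 77 - 20Q + 2Q^2 and MC = dTC/dQ = 77 - 40Q + 6Q^2.
AVC hits its minimum where MC = AVC, at Q = 5, giving min AVC = 77 - 20·5 + 2·5^2 = ¥27.
P = ¥10 lies below min AVC = ¥27; no output level covers variable cost.
Shutting down limits the loss to fixed cost, ¥534.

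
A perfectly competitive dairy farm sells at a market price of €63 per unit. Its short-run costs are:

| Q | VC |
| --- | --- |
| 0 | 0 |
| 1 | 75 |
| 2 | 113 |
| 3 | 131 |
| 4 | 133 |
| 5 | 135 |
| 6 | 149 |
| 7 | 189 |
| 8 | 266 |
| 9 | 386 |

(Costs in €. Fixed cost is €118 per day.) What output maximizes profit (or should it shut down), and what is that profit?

Profit at each row (π = 63Q − TC): Q=0: -118; Q=1: -130; Q=2: -105; Q=3: -60; Q=4: 1; Q=5: 62; Q=6: 111; Q=7: 134; Q=8: 120; Q=9: 63.
Profit is maximized at Q = 7. AVC there is 189/7 = €27 ≤ P, so producing beats shutting down (which would give -€118).

Q = 7; profit = €134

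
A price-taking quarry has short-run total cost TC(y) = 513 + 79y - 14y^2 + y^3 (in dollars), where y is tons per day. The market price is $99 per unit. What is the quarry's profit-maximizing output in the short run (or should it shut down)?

Variable cost is VC = 79y - 14y^2 + y^3, so AVC = VC/y = 79 - 14y + y^2 and MC = dTC/dy = 79 - 28y + 3y^2.
AVC is minimized where dAVC/dy = -14 + 2y = 0, at y = 7; min AVC = 79 - 14·7 + 7^2 = $30.
P = $99 exceeds min AVC = $30, so the firm stays open.
P = MC gives -20 - 28y + 3y^2 = 0, with roots -2/3 and 10. Take the larger (rising MC): y* = 10.
Check: AVC at y = 10 is $39 ≤ P, so revenue covers variable cost.
Profit = P·y − TC = 99·10 − 903 = $87.

Produce at y = 10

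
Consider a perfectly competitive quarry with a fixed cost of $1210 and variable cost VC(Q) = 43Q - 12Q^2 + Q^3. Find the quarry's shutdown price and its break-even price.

Shutdown price = $7; break-even price = $142

Shutdown price = min AVC. AVC = 43 - 12Q + Q^2, with vertex at Q = 6 and minimum $7.
ATC = 1210/Q + 43 - 12Q + Q^2. Setting dATC/dQ = −1210/Q^2 − 12 + 2Q = 0 gives Q = 11 (since 2·11^3 − 12·11^2 = 1210).
min ATC = 1210/11 + 43 − 12·11 + 11^2 = $142. That is the break-even price.
Between these two prices the firm operates at a loss; above $142 it earns a profit.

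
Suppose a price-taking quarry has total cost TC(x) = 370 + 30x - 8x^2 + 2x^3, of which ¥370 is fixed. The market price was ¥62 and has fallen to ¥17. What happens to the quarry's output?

MC = 30 - 16x + 6x^2; the shutdown threshold is min AVC = ¥22 (at x = 2).
With P = ¥62 above the shutdown price, P = MC gives x = 4.
At P = ¥17 < min AVC = ¥22, price no longer covers variable cost at any output, so the firm shuts down: x = 0.

Output falls from 4 to 0 (the firm shuts down)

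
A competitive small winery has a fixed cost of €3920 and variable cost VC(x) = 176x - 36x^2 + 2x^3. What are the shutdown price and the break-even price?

Shutdown price = €14; break-even price = €344

Shutdown price = min AVC. AVC = 176 - 36x + 2x^2, with vertex at x = 9 and minimum €14.
ATC = 3920/x + 176 - 36x + 2x^2. Setting dATC/dx = −3920/x^2 − 36 + 4x = 0 gives x = 14 (since 4·14^3 − 36·14^2 = 3920).
min ATC = 3920/14 + 176 − 36·14 + 2·14^2 = €344. That is the break-even price.
For €14 ≤ P < €344 the firm produces at a loss; below €14 it shuts down.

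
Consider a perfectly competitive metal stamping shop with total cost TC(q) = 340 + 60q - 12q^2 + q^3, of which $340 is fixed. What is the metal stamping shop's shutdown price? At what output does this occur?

$24 per unit, at q = 6

The shutdown price is the minimum of AVC. VC = 60q - 12q^2 + q^3, so AVC = 60 - 12q + q^2.
dAVC/dq = -12 + 2q = 0 gives q = 6. min AVC = 60 - 12·6 + 6^2 = 24.
For P < $24 the firm produces nothing.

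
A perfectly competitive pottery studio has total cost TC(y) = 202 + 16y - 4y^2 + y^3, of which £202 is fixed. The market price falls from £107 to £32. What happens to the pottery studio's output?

AVC = 16 - 4y + y^2, minimized at y = 2 where min AVC = £12. MC = 16 - 8y + 3y^2.
At P = £107 ≥ min AVC, set P = MC on the rising branch: y = 7.
At P = £32 ≥ min AVC, set P = MC: y = 4. The firm stays open but cuts output.

Output falls from 7 to 4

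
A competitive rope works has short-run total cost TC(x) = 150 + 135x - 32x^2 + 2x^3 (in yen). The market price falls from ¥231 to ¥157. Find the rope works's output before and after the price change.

Output falls from 12 to 11

AVC = 135 - 32x + 2x^2, minimized at x = 8 where min AVC = ¥7. MC = 135 - 64x + 6x^2.
At P = ¥231 ≥ min AVC, set P = MC on the rising branch: x = 12.
At P = ¥157 ≥ min AVC, set P = MC: x = 11. The firm stays open but cuts output.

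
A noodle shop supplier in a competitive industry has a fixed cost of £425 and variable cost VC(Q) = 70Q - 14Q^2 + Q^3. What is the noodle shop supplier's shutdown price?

Short-run supply begins at min AVC. From VC = 70Q - 14Q^2 + Q^3, AVC = 70 - 14Q + Q^2.
dAVC/dQ = -14 + 2Q = 0 gives Q = 7. min AVC = 70 - 14·7 + 7^2 = 21.
For P < £21 the firm produces nothing.

£21 per unit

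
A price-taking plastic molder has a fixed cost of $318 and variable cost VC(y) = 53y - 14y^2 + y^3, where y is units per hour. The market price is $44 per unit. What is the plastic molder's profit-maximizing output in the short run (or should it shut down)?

Variable cost is VC = 53y - 14y^2 + y^3, so AVC = VC/y = 53 - 14y + y^2 and MC = dTC/dy = 53 - 28y + 3y^2.
The AVC parabola has its vertex at y = 14/2 = 7, where AVC = 53 - 14·7 + 7^2 = $4.
Since P = $44 ≥ min AVC = $4, price covers variable cost and the firm should produce.
Set P = MC: 44 = 53 - 28y + 3y^2 → 9 - 28y + 3y^2 = 0. The roots are y = 1/3 and y = 9; the profit-maximizing output is on the rising part of MC, so y* = 9.
Check: AVC at y = 9 is $8 ≤ P, so revenue covers variable cost.
Profit = P·y − TC = 44·9 − 390 = $6.

Produce at y = 9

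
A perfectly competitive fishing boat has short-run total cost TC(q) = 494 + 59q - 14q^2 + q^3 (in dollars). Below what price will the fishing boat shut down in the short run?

Short-run supply begins at min AVC. From VC = 59q - 14q^2 + q^3, AVC = 59 - 14q + q^2.
At the minimum of AVC, MC = AVC. MC = 59 - 28q + 3q^2; setting MC = AVC gives 2q^2 - 14q = 0, so q = 7. min AVC = 10.
So the shutdown price is $10.

$10 per unit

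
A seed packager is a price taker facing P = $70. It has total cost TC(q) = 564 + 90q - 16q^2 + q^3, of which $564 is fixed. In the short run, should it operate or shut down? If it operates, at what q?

Produce at q = 10

From TC, MC = TC'(q) = 90 - 32q + 3q^2 and AVC = VC/q = 90 - 16q + q^2.
AVC is minimized where dAVC/dq = -16 + 2q = 0, at q = 8; min AVC = 90 - 16·8 + 8^2 = $26.
P = $70 exceeds min AVC = $26, so the firm stays open.
P = MC gives 20 - 32q + 3q^2 = 0, with roots 2/3 and 10. Take the larger (rising MC): q* = 10.
Check: AVC at q = 10 is $30 ≤ P, so revenue covers variable cost.
Profit = P·q − TC = 70·10 − 864 = -$164, a loss, but smaller than the $564 fixed cost the firm would lose by shutting down.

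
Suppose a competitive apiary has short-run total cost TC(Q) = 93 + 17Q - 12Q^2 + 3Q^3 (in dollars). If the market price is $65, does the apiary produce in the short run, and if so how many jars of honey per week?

Produce at Q = 4

From TC, MC = TC'(Q) = 17 - 24Q + 9Q^2 and AVC = VC/Q = 17 - 12Q + 3Q^2.
The AVC parabola has its vertex at Q = 12/6 = 2, where AVC = 17 - 12·2 + 3·2^2 = $5.
Since P = $65 ≥ min AVC = $5, price covers variable cost and the firm should produce.
Set P = MC: 65 = 17 - 24Q + 9Q^2 → -48 - 24Q + 9Q^2 = 0. The roots are Q = -4/3 and Q = 4; the profit-maximizing output is on the rising part of MC, so Q* = 4.
Check: AVC at Q = 4 is $17 ≤ P, so revenue covers variable cost.
Profit = P·Q − TC = 65·4 − 161 = $99.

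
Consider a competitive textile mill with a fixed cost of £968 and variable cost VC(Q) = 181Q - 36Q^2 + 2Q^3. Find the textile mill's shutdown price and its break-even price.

Shutdown price = £19; break-even price = £115

AVC = 181 - 36Q + 2Q^2; minimized at Q = 9, giving min AVC = £19. That is the shutdown price.
ATC = 968/Q + 181 - 36Q + 2Q^2. Setting dATC/dQ = −968/Q^2 − 36 + 4Q = 0 gives Q = 11 (since 4·11^3 − 36·11^2 = 968).
min ATC = 968/11 + 181 − 36·11 + 2·11^2 = £115. That is the break-even price.
Between these two prices the firm operates at a loss; above £115 it earns a profit.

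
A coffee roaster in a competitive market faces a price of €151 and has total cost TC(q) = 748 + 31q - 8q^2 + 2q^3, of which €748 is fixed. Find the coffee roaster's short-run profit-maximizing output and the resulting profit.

Profit = -€172 at q = 6

AVC = 31 - 8q + 2q^2; min AVC = €23 at q = 2. Since P = €151 ≥ min AVC, the firm produces.
MC = 31 - 16q + 6q^2. Setting P = MC and taking the root on the rising branch gives q* = 6.
TR = 151·6 = 906. TC = 748 + 330 = 1078. Profit = 906 − 1078 = -€172.
Shutting down would mean losing the fixed cost of €748, so operating at a loss of €172 is better by €576.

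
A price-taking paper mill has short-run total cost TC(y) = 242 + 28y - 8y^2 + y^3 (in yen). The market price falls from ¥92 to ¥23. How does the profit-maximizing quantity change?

MC = 28 - 16y + 3y^2; the shutdown threshold is min AVC = ¥12 (at y = 4).
With P = ¥92 above the shutdown price, P = MC gives y = 8.
At P = ¥23 ≥ min AVC, set P = MC: y = 5. The firm stays open but cuts output.

Output falls from 8 to 5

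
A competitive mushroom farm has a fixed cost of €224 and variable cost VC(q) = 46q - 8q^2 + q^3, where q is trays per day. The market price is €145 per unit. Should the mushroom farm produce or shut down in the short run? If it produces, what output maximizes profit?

Produce at q = 9

Variable cost is VC = 46q - 8q^2 + q^3, so AVC = VC/q = 46 - 8q + q^2 and MC = dTC/dq = 46 - 16q + 3q^2.
AVC hits its minimum where MC = AVC, at q = 4, giving min AVC = 46 - 8·4 + 4^2 = €30.
Since P = €145 ≥ min AVC = €30, price covers variable cost and the firm should produce.
Solving P = MC: -99 - 16q + 3q^2 = 0 ⇒ q = -11/3 or 9. On the upward-sloping branch, q* = 9.
Check: AVC at q = 9 is €55 ≤ P, so revenue covers variable cost.
Profit = P·q − TC = 145·9 − 719 = €586.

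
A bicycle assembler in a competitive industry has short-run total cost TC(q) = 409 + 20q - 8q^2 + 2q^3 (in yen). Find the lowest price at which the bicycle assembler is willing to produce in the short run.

¥12 per unit

The firm shuts down when price falls below the minimum of average variable cost. AVC = VC/q = 20 - 8q + 2q^2.
At the minimum of AVC, MC = AVC. MC = 20 - 16q + 6q^2; setting MC = AVC gives 4q^2 - 8q = 0, so q = 2. min AVC = 12.
The firm shuts down for any P below ¥12.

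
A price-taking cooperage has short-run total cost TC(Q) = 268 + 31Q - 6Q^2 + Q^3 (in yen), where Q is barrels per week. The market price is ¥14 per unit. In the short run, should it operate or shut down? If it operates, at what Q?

From TC, MC = TC'(Q) = 31 - 12Q + 3Q^2 and AVC = VC/Q = 31 - 6Q + Q^2.
AVC hits its minimum where MC = AVC, at Q = 3, giving min AVC = 31 - 6·3 + 3^2 = ¥22.
Since P = ¥14 < min AVC = ¥22, price fails to cover variable cost at any output.
Shutting down limits the loss to fixed cost, ¥268.

Shut down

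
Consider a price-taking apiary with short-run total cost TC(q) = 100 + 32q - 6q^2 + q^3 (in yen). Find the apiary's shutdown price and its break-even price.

AVC = 32 - 6q + q^2; minimized at q = 3, giving min AVC = ¥23. That is the shutdown price.
ATC = 100/q + 32 - 6q + q^2. Setting dATC/dq = −100/q^2 − 6 + 2q = 0 gives q = 5 (since 2·5^3 − 6·5^2 = 100).
min ATC = 100/5 + 32 − 6·5 + 5^2 = ¥47. That is the break-even price.
Between these two prices the firm operates at a loss; above ¥47 it earns a profit.

Shutdown price = ¥23; break-even price = ¥47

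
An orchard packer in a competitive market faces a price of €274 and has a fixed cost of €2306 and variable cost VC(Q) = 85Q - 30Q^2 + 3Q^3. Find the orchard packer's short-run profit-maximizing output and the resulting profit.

Profit = -€362 at Q = 9

AVC = 85 - 30Q + 3Q^2 has its minimum €10 at Q = 5; price €274 clears that bar, so the firm operates.
With MC = 85 - 60Q + 9Q^2, P = MC on the upward-sloping part at Q* = 9.
TR = 274·9 = 2466. TC = 2306 + 522 = 2828. Profit = 2466 − 2828 = -€362.
By producing, the firm covers all variable cost plus €1944 of fixed cost; shutting down would lose the full €2306.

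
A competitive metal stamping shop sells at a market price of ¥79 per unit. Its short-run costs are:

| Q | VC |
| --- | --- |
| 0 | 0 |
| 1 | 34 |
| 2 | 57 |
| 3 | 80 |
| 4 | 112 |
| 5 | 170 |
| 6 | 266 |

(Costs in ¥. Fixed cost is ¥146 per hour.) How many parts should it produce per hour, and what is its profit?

Tabulate TR − TC: Q=0: -146; Q=1: -101; Q=2: -45; Q=3: 11; Q=4: 58; Q=5: 79; Q=6: 62.
Profit is maximized at Q = 5. AVC there is 170/5 = ¥34 ≤ P, so producing beats shutting down (which would give -¥146).

Q = 5; profit = ¥79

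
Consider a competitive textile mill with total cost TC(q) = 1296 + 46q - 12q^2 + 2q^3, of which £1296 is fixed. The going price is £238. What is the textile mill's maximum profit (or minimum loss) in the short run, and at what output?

AVC = 46 - 12q + 2q^2 has its minimum £28 at q = 3; price £238 clears that bar, so the firm operates.
MC = 46 - 24q + 6q^2. Setting P = MC and taking the root on the rising branch gives q* = 8.
TR = 238·8 = 1904. TC = 1296 + 624 = 1920. Profit = 1904 − 1920 = -£16.
By producing, the firm covers all variable cost plus £1280 of fixed cost; shutting down would lose the full £1296.

Profit = -£16 at q = 8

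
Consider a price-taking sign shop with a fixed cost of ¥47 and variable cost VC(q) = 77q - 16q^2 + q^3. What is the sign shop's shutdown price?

¥13 per unit

The firm shuts down when price falls below the minimum of average variable cost. AVC = VC/q = 77 - 16q + q^2.
At the minimum of AVC, MC = AVC. MC = 77 - 32q + 3q^2; setting MC = AVC gives 2q^2 - 16q = 0, so q = 8. min AVC = 13.
The firm shuts down for any P below ¥13.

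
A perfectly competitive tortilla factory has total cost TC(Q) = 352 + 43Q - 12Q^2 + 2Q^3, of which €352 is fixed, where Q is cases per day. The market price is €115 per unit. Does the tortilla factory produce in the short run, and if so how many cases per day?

Produce at Q = 6

Variable cost is VC = 43Q - 12Q^2 + 2Q^3, so AVC = VC/Q = 43 - 12Q + 2Q^2 and MC = dTC/dQ = 43 - 24Q + 6Q^2.
AVC hits its minimum where MC = AVC, at Q = 3, giving min AVC = 43 - 12·3 + 2·3^2 = €25.
Because €115 ≥ €25, revenue can cover variable cost; the firm operates.
Set P = MC: 115 = 43 - 24Q + 6Q^2 → -72 - 24Q + 6Q^2 = 0. The roots are Q = -2 and Q = 6; the profit-maximizing output is on the rising part of MC, so Q* = 6.
Check: AVC at Q = 6 is €43 ≤ P, so revenue covers variable cost.
Profit = P·Q − TC = 115·6 − 610 = €80.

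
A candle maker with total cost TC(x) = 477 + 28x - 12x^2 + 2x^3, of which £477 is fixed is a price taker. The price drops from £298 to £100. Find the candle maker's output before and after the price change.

MC = 28 - 24x + 6x^2; the shutdown threshold is min AVC = £10 (at x = 3).
With P = £298 above the shutdown price, P = MC gives x = 9.
At P = £100 ≥ min AVC, set P = MC: x = 6. The firm stays open but cuts output.

Output falls from 9 to 6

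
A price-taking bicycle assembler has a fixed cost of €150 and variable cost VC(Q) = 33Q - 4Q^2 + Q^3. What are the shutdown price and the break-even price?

Shutdown price = €29; break-even price = €68

AVC = 33 - 4Q + Q^2; minimized at Q = 2, giving min AVC = €29. That is the shutdown price.
ATC = 150/Q + 33 - 4Q + Q^2. Setting dATC/dQ = −150/Q^2 − 4 + 2Q = 0 gives Q = 5 (since 2·5^3 − 4·5^2 = 150).
min ATC = 150/5 + 33 − 4·5 + 5^2 = €68. That is the break-even price.
Between these two prices the firm operates at a loss; above €68 it earns a profit.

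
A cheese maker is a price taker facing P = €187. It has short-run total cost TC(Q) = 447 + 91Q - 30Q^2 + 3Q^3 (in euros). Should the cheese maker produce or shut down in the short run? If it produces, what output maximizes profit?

Produce at Q = 8

Variable cost is VC = 91Q - 30Q^2 + 3Q^3, so AVC = VC/Q = 91 - 30Q + 3Q^2 and MC = dTC/dQ = 91 - 60Q + 9Q^2.
AVC is minimized where dAVC/dQ = -30 + 6Q = 0, at Q = 5; min AVC = 91 - 30·5 + 3·5^2 = €16.
P = €187 exceeds min AVC = €16, so the firm stays open.
Set P = MC: 187 = 91 - 60Q + 9Q^2 → -96 - 60Q + 9Q^2 = 0. The roots are Q = -4/3 and Q = 8; the profit-maximizing output is on the rising part of MC, so Q* = 8.
Check: AVC at Q = 8 is €43 ≤ P, so revenue covers variable cost.
Profit = P·Q − TC = 187·8 − 791 = €705.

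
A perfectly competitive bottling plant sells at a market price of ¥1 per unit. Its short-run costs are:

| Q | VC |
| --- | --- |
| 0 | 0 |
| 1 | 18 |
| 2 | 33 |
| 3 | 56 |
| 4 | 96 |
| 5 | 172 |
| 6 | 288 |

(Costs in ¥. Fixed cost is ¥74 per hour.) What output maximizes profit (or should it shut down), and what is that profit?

Compute π = P·Q − TC at each output: Q=0: -74; Q=1: -91; Q=2: -105; Q=3: -127; Q=4: -166; Q=5: -241; Q=6: -356.
Profit is highest at Q = 0. Equivalently, the lowest AVC in the table is 33/2 ≈ ¥16.50 at Q = 2, and P = ¥1 falls below it — price never covers variable cost, so the firm shuts down and loses only its fixed cost.

Q = 0 (shut down); profit = -¥74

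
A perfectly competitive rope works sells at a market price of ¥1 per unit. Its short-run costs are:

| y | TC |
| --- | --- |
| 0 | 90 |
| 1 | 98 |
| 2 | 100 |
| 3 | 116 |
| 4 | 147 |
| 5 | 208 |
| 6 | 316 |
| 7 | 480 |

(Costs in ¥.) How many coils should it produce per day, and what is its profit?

Tabulate TR − TC: y=0: -90; y=1: -97; y=2: -98; y=3: -113; y=4: -143; y=5: -203; y=6: -310; y=7: -473.
Profit is highest at y = 0. Equivalently, the lowest AVC in the table is 10/2 ≈ ¥5 at y = 2, and P = ¥1 falls below it — price never covers variable cost, so the firm shuts down and loses only its fixed cost.

y = 0 (shut down); profit = -¥90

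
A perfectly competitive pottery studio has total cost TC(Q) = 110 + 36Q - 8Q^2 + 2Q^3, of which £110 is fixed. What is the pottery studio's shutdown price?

The shutdown price is the minimum of AVC. VC = 36Q - 8Q^2 + 2Q^3, so AVC = 36 - 8Q + 2Q^2.
At the minimum of AVC, MC = AVC. MC = 36 - 16Q + 6Q^2; setting MC = AVC gives 4Q^2 - 8Q = 0, so Q = 2. min AVC = 28.
So the shutdown price is £28.

£28 per unit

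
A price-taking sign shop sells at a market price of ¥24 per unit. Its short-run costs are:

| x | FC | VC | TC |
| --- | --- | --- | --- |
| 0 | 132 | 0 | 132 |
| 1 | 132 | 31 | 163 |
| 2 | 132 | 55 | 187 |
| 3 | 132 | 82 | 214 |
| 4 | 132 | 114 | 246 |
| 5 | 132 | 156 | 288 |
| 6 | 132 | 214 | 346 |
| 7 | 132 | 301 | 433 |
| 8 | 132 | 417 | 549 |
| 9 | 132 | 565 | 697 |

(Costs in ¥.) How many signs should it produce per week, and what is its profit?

x = 0 (shut down); profit = -¥132

Compute π = P·x − TC at each output: x=0: -132; x=1: -139; x=2: -139; x=3: -142; x=4: -150; x=5: -168; x=6: -202; x=7: -265; x=8: -357; x=9: -481.
Profit is highest at x = 0. Equivalently, the lowest AVC in the table is 82/3 ≈ ¥27.33 at x = 3, and P = ¥24 falls below it — price never covers variable cost, so the firm shuts down and loses only its fixed cost.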